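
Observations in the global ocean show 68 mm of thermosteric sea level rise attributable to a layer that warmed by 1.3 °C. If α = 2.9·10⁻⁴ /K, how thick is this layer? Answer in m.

H = Δh/(αΔT) = 0.068 / (2.9×10⁻⁴ × 1.3) ≈ 180.4 m

H ≈ 180 m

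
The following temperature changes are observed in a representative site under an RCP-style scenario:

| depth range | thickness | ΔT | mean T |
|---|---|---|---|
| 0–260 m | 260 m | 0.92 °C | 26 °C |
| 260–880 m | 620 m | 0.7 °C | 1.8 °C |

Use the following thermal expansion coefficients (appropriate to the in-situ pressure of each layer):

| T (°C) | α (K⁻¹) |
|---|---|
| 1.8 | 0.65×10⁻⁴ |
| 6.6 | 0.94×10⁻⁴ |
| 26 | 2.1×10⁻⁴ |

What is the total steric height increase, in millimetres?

78.4 mm of thermosteric rise

Layer 1 at 26 °C → α = 2.1×10⁻⁴ K⁻¹
Layer 2 at 1.8 °C → α = 0.65×10⁻⁴ K⁻¹
Layer 1: 260 × 2.1×10⁻⁴ × 0.92 = 0.050232 m
Layer 2: 620 × 0.65×10⁻⁴ × 0.7 = 0.02821 m
Δh = 0.050232 + 0.02821 = 0.078442 m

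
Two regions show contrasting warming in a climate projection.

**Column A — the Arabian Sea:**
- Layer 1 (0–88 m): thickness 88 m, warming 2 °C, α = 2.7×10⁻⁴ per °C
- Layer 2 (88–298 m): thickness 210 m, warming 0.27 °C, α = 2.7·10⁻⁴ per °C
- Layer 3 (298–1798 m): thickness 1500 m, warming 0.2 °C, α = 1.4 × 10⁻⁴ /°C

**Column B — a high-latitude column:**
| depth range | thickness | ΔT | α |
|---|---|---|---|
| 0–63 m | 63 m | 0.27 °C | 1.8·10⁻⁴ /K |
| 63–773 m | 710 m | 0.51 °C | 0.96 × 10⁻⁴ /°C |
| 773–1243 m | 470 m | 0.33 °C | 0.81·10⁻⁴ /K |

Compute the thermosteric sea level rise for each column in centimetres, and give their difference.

A 2 × 88 × 2.7×10⁻⁴ = 0.04752 m
A 88–298 m: 2.7×10⁻⁴ × 0.27 × 210 = 0.015309 m
A 298–1798 m: 1500 × 1.4×10⁻⁴ × 0.2 = 0.04200 m
A total: 0.104829 m
B 1.8×10⁻⁴ × 63 × 0.27 = 0.0030618 m
B 63–773 m: 0.51 × 0.96×10⁻⁴ × 710 = 0.0347616 m
B 0.81×10⁻⁴ × 470 × 0.33 = 0.0125631 m
B total: 0.0503865 m
Difference: 0.104829 − 0.0503865 = 0.0544425 m

A: 10 cm; B: 5.0 cm; difference 5.4 cm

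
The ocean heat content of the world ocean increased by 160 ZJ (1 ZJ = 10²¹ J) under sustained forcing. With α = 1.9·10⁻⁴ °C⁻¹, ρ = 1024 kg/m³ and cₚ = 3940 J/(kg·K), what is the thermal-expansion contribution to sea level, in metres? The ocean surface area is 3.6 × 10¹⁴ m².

Per unit area: Q = 160×10²¹ / (3.6×10¹⁴) ≈ 4.444×10⁸ J/m²
Δh = αQ/(ρcₚ) = 1.9×10⁻⁴ × 4.444×10⁸ / (1024 × 3940) ≈ 0.020928 m

0.0209 m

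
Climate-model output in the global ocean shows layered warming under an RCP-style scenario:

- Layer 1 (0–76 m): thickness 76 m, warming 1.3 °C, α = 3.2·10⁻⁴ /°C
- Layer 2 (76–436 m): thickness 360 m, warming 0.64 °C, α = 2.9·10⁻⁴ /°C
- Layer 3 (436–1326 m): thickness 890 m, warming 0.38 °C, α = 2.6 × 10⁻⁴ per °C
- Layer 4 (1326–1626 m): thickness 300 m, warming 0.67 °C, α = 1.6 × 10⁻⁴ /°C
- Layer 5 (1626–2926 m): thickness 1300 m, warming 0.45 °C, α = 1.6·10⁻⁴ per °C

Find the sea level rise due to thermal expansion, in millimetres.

312 mm of thermosteric rise

3.2×10⁻⁴ × 76 × 1.3 = 0.031616 m
76–436 m: 360 × 2.9×10⁻⁴ × 0.64 = 0.066816 m
Layer 3: 2.6×10⁻⁴ × 890 × 0.38 = 0.087932 m
1326–1626 m: 300 × 0.67 × 1.6×10⁻⁴ = 0.03216 m
0.45 × 1300 × 1.6×10⁻⁴ = 0.09360 m
Δh = 0.031616 + 0.066816 + 0.087932 + 0.03216 + 0.09360 = 0.312124 m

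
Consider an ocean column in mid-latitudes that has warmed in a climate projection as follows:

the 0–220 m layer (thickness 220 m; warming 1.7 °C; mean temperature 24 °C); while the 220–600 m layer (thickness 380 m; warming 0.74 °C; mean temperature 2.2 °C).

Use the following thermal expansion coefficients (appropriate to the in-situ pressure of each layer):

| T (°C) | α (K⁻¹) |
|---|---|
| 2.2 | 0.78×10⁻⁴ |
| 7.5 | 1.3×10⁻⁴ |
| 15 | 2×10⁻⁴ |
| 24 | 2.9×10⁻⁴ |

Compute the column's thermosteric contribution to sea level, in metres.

Layer 1 at 24 °C → α = 2.9×10⁻⁴ K⁻¹
Layer 2 at 2.2 °C → α = 0.78×10⁻⁴ K⁻¹
220 × 1.7 × 2.9×10⁻⁴ = 0.10846 m
Layer 2: 380 × 0.78×10⁻⁴ × 0.74 = 0.0219336 m
Δh = 0.10846 + 0.0219336 = 0.1303936 m

Δh ≈ 0.13 m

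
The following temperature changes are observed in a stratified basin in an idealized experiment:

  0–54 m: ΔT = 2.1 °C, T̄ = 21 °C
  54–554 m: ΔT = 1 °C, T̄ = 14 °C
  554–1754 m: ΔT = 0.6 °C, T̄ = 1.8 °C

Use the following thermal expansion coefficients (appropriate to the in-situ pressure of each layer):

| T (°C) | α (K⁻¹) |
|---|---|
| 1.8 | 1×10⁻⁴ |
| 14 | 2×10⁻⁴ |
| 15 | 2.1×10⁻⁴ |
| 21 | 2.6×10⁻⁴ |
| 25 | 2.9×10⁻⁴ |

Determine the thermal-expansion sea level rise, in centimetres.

20 cm

Layer 1 at 21 °C → α = 2.6×10⁻⁴ K⁻¹
Layer 2 at 14 °C → α = 2×10⁻⁴ K⁻¹
Layer 3 at 1.8 °C → α = 1×10⁻⁴ K⁻¹
Layer 1: 2.1 × 2.6×10⁻⁴ × 54 = 0.029484 m
2×10⁻⁴ × 500 × 1 = 0.10000 m
Layer 3: 1200 × 0.6 × 1×10⁻⁴ = 0.07200 m
Δh = 0.029484 + 0.10000 + 0.07200 = 0.201484 m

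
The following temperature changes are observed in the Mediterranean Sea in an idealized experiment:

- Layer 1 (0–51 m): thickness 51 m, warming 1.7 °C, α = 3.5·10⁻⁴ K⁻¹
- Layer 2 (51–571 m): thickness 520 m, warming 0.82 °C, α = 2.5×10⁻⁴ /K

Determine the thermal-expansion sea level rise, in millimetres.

Δh = 137 mm

1.7 × 51 × 3.5×10⁻⁴ = 0.030345 m
Layer 2: 0.82 × 2.5×10⁻⁴ × 520 = 0.10660 m
Δh = 0.030345 + 0.10660 = 0.136945 m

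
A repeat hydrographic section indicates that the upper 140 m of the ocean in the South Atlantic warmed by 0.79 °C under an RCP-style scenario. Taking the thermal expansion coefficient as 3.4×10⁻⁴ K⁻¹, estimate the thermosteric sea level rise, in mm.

Δh = αΔT·H = 3.4×10⁻⁴ × 0.79 × 140 = 0.037604 m

37.6 mm of thermosteric rise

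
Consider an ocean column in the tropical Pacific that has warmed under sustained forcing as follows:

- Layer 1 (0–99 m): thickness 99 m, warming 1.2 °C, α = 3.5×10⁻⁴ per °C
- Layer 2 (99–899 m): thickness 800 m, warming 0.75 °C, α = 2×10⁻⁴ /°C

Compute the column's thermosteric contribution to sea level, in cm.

99 × 3.5×10⁻⁴ × 1.2 = 0.04158 m
0.75 × 800 × 2×10⁻⁴ = 0.12000 m
Δh = 0.04158 + 0.12000 = 0.16158 m ≈ 16.2 cm

16.2 cm of thermosteric rise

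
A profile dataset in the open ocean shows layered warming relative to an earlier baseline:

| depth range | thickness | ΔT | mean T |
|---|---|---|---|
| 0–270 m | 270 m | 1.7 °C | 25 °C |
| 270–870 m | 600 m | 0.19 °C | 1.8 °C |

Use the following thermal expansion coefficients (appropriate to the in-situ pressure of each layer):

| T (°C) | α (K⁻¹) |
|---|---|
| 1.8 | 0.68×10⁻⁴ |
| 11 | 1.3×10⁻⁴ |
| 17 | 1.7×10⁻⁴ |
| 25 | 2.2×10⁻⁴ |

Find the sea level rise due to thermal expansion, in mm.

Layer 1 at 25 °C → α = 2.2×10⁻⁴ K⁻¹
Layer 2 at 1.8 °C → α = 0.68×10⁻⁴ K⁻¹
Layer 1: 2.2×10⁻⁴ × 1.7 × 270 = 0.10098 m
270–870 m: 0.68×10⁻⁴ × 600 × 0.19 = 0.007752 m
Δh = 0.10098 + 0.007752 = 0.108732 m ≈ 109 mm

109 mm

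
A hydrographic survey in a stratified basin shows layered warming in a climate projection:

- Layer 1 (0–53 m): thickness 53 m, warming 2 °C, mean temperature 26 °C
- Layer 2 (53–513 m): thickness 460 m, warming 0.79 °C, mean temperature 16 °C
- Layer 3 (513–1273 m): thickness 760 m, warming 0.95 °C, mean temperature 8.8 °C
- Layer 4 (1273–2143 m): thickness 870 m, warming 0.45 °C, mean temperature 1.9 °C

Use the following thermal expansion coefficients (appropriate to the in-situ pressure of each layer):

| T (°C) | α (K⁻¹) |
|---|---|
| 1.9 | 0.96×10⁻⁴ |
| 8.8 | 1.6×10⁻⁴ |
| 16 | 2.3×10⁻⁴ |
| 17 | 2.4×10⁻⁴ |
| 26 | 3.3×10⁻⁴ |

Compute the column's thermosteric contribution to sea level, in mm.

Layer 1 at 26 °C → α = 3.3×10⁻⁴ K⁻¹
Layer 2 at 16 °C → α = 2.3×10⁻⁴ K⁻¹
Layer 3 at 8.8 °C → α = 1.6×10⁻⁴ K⁻¹
Layer 4 at 1.9 °C → α = 0.96×10⁻⁴ K⁻¹
3.3×10⁻⁴ × 2 × 53 = 0.03498 m
460 × 2.3×10⁻⁴ × 0.79 = 0.083582 m
513–1273 m: 760 × 1.6×10⁻⁴ × 0.95 = 0.11552 m
1273–2143 m: 870 × 0.96×10⁻⁴ × 0.45 = 0.037584 m
Δh = 0.03498 + 0.083582 + 0.11552 + 0.037584 = 0.271666 m ≈ 272 mm

Δh ≈ 272 mm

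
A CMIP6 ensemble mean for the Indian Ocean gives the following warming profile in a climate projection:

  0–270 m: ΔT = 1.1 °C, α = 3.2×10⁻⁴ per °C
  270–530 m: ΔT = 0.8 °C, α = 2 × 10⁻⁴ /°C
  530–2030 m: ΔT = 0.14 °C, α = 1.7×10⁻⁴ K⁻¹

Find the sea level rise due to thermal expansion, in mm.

1.1 × 3.2×10⁻⁴ × 270 = 0.09504 m
Layer 2: 0.8 × 260 × 2×10⁻⁴ = 0.04160 m
1500 × 0.14 × 1.7×10⁻⁴ = 0.03570 m
Δh = 0.09504 + 0.04160 + 0.03570 = 0.17234 m ≈ 172 mm

about 172 mm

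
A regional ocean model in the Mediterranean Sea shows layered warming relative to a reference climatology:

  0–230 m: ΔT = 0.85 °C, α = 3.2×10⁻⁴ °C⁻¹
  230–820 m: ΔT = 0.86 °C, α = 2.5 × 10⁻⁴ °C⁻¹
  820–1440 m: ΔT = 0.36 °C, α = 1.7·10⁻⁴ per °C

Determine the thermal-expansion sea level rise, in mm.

Δh ≈ 227 mm

Layer 1: 3.2×10⁻⁴ × 230 × 0.85 = 0.06256 m
Layer 2: 0.86 × 2.5×10⁻⁴ × 590 = 0.12685 m
Layer 3: 620 × 0.36 × 1.7×10⁻⁴ = 0.037944 m
Δh = 0.06256 + 0.12685 + 0.037944 = 0.227354 m ≈ 227 mm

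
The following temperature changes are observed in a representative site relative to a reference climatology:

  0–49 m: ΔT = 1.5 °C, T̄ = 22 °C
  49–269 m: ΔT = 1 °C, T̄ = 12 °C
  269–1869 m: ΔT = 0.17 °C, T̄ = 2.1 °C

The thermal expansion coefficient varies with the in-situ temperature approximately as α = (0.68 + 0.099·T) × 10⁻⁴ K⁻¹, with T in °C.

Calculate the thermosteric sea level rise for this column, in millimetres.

86 mm of thermosteric rise

Layer 1: α = (0.68 + 0.099×22)×10⁻⁴ = 2.858×10⁻⁴ K⁻¹
Layer 2: α = (0.68 + 0.099×12)×10⁻⁴ = 1.868×10⁻⁴ K⁻¹
Layer 3: α = (0.68 + 0.099×2.1)×10⁻⁴ = 0.8879×10⁻⁴ K⁻¹
2.858×10⁻⁴ × 49 × 1.5 = 0.0210063 m
Layer 2: 1.868×10⁻⁴ × 1 × 220 = 0.041096 m
269–1869 m: 0.8879×10⁻⁴ × 1600 × 0.17 = 0.02415088 m
Δh = 0.0210063 + 0.041096 + 0.02415088 = 0.08625318 m ≈ 86 mm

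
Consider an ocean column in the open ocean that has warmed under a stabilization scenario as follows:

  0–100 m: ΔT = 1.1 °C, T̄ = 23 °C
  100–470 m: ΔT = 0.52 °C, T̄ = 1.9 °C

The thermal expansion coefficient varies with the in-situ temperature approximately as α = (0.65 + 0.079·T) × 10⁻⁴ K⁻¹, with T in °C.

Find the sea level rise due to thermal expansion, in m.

0.043 m of thermosteric rise

Layer 1: α = (0.65 + 0.079×23)×10⁻⁴ = 2.467×10⁻⁴ K⁻¹
Layer 2: α = (0.65 + 0.079×1.9)×10⁻⁴ = 0.8001×10⁻⁴ K⁻¹
0–100 m: 1.1 × 100 × 2.467×10⁻⁴ = 0.027137 m
0.52 × 0.8001×10⁻⁴ × 370 = 0.015393924 m
Δh = 0.027137 + 0.015393924 = 0.042530924 m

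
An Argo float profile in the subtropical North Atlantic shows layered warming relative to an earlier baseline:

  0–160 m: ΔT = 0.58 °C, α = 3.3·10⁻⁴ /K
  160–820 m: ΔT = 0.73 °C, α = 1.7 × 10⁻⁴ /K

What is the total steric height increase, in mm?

Δh ≈ 113 mm

0–160 m: 160 × 0.58 × 3.3×10⁻⁴ = 0.030624 m
Layer 2: 660 × 0.73 × 1.7×10⁻⁴ = 0.081906 m
Δh = 0.030624 + 0.081906 = 0.11253 m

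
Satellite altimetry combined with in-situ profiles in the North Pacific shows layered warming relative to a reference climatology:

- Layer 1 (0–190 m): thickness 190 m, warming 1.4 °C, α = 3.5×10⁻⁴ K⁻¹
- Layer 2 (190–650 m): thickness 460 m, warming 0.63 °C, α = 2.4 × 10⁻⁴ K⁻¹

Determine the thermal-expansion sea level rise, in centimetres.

about 16 cm

3.5×10⁻⁴ × 1.4 × 190 = 0.09310 m
2.4×10⁻⁴ × 0.63 × 460 = 0.069552 m
Δh = 0.09310 + 0.069552 = 0.162652 m ≈ 16 cm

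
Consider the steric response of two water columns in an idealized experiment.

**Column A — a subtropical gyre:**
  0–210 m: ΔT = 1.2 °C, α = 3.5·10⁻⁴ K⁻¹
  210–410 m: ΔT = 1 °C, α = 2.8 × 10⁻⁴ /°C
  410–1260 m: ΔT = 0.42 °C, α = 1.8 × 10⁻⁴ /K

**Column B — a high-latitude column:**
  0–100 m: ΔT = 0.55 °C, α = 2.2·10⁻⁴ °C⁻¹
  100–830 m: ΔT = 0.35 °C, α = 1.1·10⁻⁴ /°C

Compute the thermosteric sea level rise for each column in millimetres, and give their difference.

A: 210 mm; B: 40 mm; difference 170 mm

A 0–210 m: 210 × 3.5×10⁻⁴ × 1.2 = 0.08820 m
A Layer 2: 200 × 2.8×10⁻⁴ × 1 = 0.05600 m
A 410–1260 m: 0.42 × 1.8×10⁻⁴ × 850 = 0.06426 m
A total: 0.20846 m
B 0–100 m: 0.55 × 100 × 2.2×10⁻⁴ = 0.01210 m
B 0.35 × 1.1×10⁻⁴ × 730 = 0.028105 m
B total: 0.040205 m
Difference: 0.20846 − 0.040205 = 0.168255 m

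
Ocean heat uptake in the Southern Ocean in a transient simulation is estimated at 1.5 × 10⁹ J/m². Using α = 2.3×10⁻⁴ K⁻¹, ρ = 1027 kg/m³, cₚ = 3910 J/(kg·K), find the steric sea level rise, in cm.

Δh = αQ/(ρcₚ) = 2.3×10⁻⁴ × 1.5×10⁹ / (1027 × 3910) ≈ 0.085916 m

8.59 cm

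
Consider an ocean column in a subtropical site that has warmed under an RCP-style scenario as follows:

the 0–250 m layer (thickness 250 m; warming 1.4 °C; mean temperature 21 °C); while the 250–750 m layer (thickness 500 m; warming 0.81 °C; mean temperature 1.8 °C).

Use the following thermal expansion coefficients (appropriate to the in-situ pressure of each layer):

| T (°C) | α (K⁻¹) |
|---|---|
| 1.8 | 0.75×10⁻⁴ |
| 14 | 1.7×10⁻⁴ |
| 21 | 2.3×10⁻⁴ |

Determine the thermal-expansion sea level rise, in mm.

111 mm of thermosteric rise

Layer 1 at 21 °C → α = 2.3×10⁻⁴ K⁻¹
Layer 2 at 1.8 °C → α = 0.75×10⁻⁴ K⁻¹
0–250 m: 2.3×10⁻⁴ × 1.4 × 250 = 0.08050 m
0.75×10⁻⁴ × 0.81 × 500 = 0.030375 m
Δh = 0.08050 + 0.030375 = 0.110875 m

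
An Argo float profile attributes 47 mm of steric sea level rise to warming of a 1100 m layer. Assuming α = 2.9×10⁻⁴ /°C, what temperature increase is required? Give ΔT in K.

ΔT = Δh/(αH) = 0.047 / (2.9×10⁻⁴ × 1100) ≈ 0.1473 K

0.147 K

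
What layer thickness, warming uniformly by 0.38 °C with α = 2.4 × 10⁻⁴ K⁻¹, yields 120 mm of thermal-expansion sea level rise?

H ≈ 1320 m

H = Δh/(αΔT) = 0.12 / (2.4×10⁻⁴ × 0.38) ≈ 1316 m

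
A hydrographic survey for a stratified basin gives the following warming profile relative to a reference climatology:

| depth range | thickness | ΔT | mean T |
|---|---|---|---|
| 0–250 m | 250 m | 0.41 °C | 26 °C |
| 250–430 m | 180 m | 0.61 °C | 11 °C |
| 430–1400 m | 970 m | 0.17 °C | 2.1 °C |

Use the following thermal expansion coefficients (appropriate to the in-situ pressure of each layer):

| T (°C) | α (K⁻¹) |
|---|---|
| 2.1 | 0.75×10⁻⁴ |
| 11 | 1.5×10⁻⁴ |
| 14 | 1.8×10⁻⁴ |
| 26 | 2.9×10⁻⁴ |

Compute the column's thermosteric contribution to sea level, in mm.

Layer 1 at 26 °C → α = 2.9×10⁻⁴ K⁻¹
Layer 2 at 11 °C → α = 1.5×10⁻⁴ K⁻¹
Layer 3 at 2.1 °C → α = 0.75×10⁻⁴ K⁻¹
Layer 1: 0.41 × 2.9×10⁻⁴ × 250 = 0.029725 m
250–430 m: 1.5×10⁻⁴ × 0.61 × 180 = 0.01647 m
0.75×10⁻⁴ × 0.17 × 970 = 0.0123675 m
Δh = 0.029725 + 0.01647 + 0.0123675 = 0.0585625 m

Δh ≈ 59 mm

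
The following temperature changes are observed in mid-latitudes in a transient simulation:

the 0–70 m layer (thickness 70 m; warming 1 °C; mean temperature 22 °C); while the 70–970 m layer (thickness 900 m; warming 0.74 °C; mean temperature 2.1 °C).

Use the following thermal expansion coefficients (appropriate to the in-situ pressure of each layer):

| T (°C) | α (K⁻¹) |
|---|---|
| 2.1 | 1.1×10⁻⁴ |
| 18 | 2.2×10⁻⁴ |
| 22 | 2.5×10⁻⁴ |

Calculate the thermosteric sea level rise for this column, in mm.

Δh ≈ 91 mm

Layer 1 at 22 °C → α = 2.5×10⁻⁴ K⁻¹
Layer 2 at 2.1 °C → α = 1.1×10⁻⁴ K⁻¹
2.5×10⁻⁴ × 1 × 70 = 0.01750 m
70–970 m: 0.74 × 1.1×10⁻⁴ × 900 = 0.07326 m
Δh = 0.01750 + 0.07326 = 0.09076 m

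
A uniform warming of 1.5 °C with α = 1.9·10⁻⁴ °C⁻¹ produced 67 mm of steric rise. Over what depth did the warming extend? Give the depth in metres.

H ≈ 235 m

H = Δh/(αΔT) = 0.067 / (1.9×10⁻⁴ × 1.5) ≈ 235.1 m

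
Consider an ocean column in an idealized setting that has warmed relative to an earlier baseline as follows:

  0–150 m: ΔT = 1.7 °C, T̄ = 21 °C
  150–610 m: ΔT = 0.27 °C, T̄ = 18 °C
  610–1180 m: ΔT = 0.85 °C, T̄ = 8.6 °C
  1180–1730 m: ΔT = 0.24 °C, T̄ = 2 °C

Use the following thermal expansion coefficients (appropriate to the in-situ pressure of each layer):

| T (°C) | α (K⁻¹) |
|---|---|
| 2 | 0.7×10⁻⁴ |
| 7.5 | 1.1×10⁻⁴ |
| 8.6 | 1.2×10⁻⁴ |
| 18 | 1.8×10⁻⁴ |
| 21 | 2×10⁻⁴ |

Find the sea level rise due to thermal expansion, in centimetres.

Layer 1 at 21 °C → α = 2×10⁻⁴ K⁻¹
Layer 2 at 18 °C → α = 1.8×10⁻⁴ K⁻¹
Layer 3 at 8.6 °C → α = 1.2×10⁻⁴ K⁻¹
Layer 4 at 2 °C → α = 0.7×10⁻⁴ K⁻¹
0–150 m: 2×10⁻⁴ × 150 × 1.7 = 0.05100 m
150–610 m: 0.27 × 1.8×10⁻⁴ × 460 = 0.022356 m
610–1180 m: 1.2×10⁻⁴ × 0.85 × 570 = 0.05814 m
1180–1730 m: 0.7×10⁻⁴ × 0.24 × 550 = 0.00924 m
Δh = 0.05100 + 0.022356 + 0.05814 + 0.00924 = 0.140736 m

14.1 cm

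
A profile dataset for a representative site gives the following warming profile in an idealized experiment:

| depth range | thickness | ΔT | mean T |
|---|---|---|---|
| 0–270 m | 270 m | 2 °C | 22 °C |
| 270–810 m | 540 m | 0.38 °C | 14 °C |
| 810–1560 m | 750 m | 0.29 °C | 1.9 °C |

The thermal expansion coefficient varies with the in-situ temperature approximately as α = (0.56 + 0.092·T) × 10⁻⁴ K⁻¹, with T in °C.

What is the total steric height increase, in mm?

Δh = 190 mm

Layer 1: α = (0.56 + 0.092×22)×10⁻⁴ = 2.584×10⁻⁴ K⁻¹
Layer 2: α = (0.56 + 0.092×14)×10⁻⁴ = 1.848×10⁻⁴ K⁻¹
Layer 3: α = (0.56 + 0.092×1.9)×10⁻⁴ = 0.7348×10⁻⁴ K⁻¹
0–270 m: 270 × 2 × 2.584×10⁻⁴ = 0.139536 m
0.38 × 540 × 1.848×10⁻⁴ = 0.03792096 m
0.7348×10⁻⁴ × 0.29 × 750 = 0.0159819 m
Δh = 0.139536 + 0.03792096 + 0.0159819 = 0.19343886 m ≈ 190 mm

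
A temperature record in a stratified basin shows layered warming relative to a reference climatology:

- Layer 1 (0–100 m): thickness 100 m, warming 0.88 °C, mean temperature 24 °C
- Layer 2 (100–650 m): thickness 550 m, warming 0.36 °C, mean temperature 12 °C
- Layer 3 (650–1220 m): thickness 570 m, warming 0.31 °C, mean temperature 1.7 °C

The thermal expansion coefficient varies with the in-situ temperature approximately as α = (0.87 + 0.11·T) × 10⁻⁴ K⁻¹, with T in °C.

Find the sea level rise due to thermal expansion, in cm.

Layer 1: α = (0.87 + 0.11×24)×10⁻⁴ = 3.51×10⁻⁴ K⁻¹
Layer 2: α = (0.87 + 0.11×12)×10⁻⁴ = 2.19×10⁻⁴ K⁻¹
Layer 3: α = (0.87 + 0.11×1.7)×10⁻⁴ = 1.057×10⁻⁴ K⁻¹
Layer 1: 0.88 × 100 × 3.51×10⁻⁴ = 0.030888 m
100–650 m: 0.36 × 2.19×10⁻⁴ × 550 = 0.043362 m
Layer 3: 570 × 1.057×10⁻⁴ × 0.31 = 0.01867719 m
Δh = 0.030888 + 0.043362 + 0.01867719 = 0.09292719 m

about 9.29 cm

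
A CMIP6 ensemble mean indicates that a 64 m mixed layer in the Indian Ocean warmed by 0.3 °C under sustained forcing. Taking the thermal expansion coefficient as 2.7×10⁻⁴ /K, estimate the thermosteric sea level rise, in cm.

Δh = 0.518 cm

Δh = αΔT·H = 2.7×10⁻⁴ × 0.3 × 64 = 0.005184 m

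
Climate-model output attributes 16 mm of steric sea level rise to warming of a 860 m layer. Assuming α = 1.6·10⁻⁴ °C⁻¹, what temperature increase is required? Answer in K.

ΔT = Δh/(αH) = 0.016 / (1.6×10⁻⁴ × 860) ≈ 0.1163 K

0.12 K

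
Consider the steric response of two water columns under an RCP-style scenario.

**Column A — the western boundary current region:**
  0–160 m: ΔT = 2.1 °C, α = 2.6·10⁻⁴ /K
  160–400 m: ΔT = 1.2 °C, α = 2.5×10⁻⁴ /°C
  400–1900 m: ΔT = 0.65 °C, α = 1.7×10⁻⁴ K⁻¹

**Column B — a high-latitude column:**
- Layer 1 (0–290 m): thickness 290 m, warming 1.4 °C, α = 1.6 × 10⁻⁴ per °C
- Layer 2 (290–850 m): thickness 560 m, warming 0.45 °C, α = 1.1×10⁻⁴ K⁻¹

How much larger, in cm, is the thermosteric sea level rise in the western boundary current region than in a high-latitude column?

Δh_A − Δh_B ≈ 23 cm

A 0–160 m: 2.1 × 160 × 2.6×10⁻⁴ = 0.08736 m
A 240 × 2.5×10⁻⁴ × 1.2 = 0.07200 m
A 400–1900 m: 1.7×10⁻⁴ × 0.65 × 1500 = 0.16575 m
A total: 0.32511 m
B 0–290 m: 1.4 × 1.6×10⁻⁴ × 290 = 0.06496 m
B 290–850 m: 1.1×10⁻⁴ × 560 × 0.45 = 0.02772 m
B total: 0.09268 m
Difference: 0.32511 − 0.09268 = 0.23243 m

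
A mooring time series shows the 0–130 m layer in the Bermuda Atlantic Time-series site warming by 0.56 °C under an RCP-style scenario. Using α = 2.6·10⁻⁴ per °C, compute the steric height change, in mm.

Δh = 18.9 mm

Δh = αΔT·H = 2.6×10⁻⁴ × 0.56 × 130 = 0.018928 m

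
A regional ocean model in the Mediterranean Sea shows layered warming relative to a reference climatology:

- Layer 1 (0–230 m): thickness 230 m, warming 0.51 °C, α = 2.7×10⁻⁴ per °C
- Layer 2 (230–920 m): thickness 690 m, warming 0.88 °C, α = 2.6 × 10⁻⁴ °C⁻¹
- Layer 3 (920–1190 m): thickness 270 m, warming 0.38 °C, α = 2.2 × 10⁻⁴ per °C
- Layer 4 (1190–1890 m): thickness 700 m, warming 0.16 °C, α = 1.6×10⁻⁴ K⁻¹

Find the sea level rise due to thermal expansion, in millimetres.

230 mm of thermosteric rise

2.7×10⁻⁴ × 0.51 × 230 = 0.031671 m
Layer 2: 690 × 2.6×10⁻⁴ × 0.88 = 0.157872 m
2.2×10⁻⁴ × 0.38 × 270 = 0.022572 m
1190–1890 m: 1.6×10⁻⁴ × 700 × 0.16 = 0.01792 m
Δh = 0.031671 + 0.157872 + 0.022572 + 0.01792 = 0.230035 m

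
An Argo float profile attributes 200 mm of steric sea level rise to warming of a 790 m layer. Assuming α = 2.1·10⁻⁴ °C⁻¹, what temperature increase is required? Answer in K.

ΔT = Δh/(αH) = 0.2 / (2.1×10⁻⁴ × 790) ≈ 1.206 K

ΔT ≈ 1.21 K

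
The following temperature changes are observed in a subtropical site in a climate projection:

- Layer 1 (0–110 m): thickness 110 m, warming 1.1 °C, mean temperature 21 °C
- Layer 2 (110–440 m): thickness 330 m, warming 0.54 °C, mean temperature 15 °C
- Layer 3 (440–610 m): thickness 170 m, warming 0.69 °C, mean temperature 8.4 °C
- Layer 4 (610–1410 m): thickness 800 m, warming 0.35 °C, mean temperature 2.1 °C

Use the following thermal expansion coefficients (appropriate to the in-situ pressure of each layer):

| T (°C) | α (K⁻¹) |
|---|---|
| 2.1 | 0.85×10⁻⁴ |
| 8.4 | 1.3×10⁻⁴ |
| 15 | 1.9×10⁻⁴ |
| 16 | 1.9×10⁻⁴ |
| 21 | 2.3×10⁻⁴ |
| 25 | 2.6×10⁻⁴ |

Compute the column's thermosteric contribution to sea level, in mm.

Δh ≈ 101 mm

Layer 1 at 21 °C → α = 2.3×10⁻⁴ K⁻¹
Layer 2 at 15 °C → α = 1.9×10⁻⁴ K⁻¹
Layer 3 at 8.4 °C → α = 1.3×10⁻⁴ K⁻¹
Layer 4 at 2.1 °C → α = 0.85×10⁻⁴ K⁻¹
110 × 2.3×10⁻⁴ × 1.1 = 0.02783 m
1.9×10⁻⁴ × 0.54 × 330 = 0.033858 m
Layer 3: 170 × 0.69 × 1.3×10⁻⁴ = 0.015249 m
610–1410 m: 0.35 × 800 × 0.85×10⁻⁴ = 0.02380 m
Δh = 0.02783 + 0.033858 + 0.015249 + 0.02380 = 0.100737 m ≈ 101 mm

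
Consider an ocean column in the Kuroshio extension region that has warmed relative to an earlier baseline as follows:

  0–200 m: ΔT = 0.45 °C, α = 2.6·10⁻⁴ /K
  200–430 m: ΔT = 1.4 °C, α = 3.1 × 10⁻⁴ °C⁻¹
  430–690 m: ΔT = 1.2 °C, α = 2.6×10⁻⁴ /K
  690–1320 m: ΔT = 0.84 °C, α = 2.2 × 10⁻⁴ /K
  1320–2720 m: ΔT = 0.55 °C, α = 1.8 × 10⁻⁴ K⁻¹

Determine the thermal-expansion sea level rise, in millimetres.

Layer 1: 2.6×10⁻⁴ × 200 × 0.45 = 0.02340 m
200–430 m: 230 × 1.4 × 3.1×10⁻⁴ = 0.09982 m
Layer 3: 2.6×10⁻⁴ × 260 × 1.2 = 0.08112 m
Layer 4: 0.84 × 2.2×10⁻⁴ × 630 = 0.116424 m
Layer 5: 1.8×10⁻⁴ × 0.55 × 1400 = 0.13860 m
Δh = 0.02340 + 0.09982 + 0.08112 + 0.116424 + 0.13860 = 0.459364 m ≈ 459 mm

459 mm of thermosteric rise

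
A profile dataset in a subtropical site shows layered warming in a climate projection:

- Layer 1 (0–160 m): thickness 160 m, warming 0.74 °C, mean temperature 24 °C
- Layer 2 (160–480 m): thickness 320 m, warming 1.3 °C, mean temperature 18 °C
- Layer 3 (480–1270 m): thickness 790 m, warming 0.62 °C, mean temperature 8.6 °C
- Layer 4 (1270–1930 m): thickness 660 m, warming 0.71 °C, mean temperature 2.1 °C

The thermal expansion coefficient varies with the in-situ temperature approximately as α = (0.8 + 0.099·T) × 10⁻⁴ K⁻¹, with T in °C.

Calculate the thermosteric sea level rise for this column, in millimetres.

Δh = 273 mm

Layer 1: α = (0.8 + 0.099×24)×10⁻⁴ = 3.176×10⁻⁴ K⁻¹
Layer 2: α = (0.8 + 0.099×18)×10⁻⁴ = 2.582×10⁻⁴ K⁻¹
Layer 3: α = (0.8 + 0.099×8.6)×10⁻⁴ = 1.6514×10⁻⁴ K⁻¹
Layer 4: α = (0.8 + 0.099×2.1)×10⁻⁴ = 1.0079×10⁻⁴ K⁻¹
0–160 m: 160 × 3.176×10⁻⁴ × 0.74 = 0.03760384 m
2.582×10⁻⁴ × 320 × 1.3 = 0.1074112 m
480–1270 m: 1.6514×10⁻⁴ × 0.62 × 790 = 0.080885572 m
1270–1930 m: 660 × 0.71 × 1.0079×10⁻⁴ = 0.047230194 m
Δh = 0.03760384 + 0.1074112 + 0.080885572 + 0.047230194 = 0.273130806 m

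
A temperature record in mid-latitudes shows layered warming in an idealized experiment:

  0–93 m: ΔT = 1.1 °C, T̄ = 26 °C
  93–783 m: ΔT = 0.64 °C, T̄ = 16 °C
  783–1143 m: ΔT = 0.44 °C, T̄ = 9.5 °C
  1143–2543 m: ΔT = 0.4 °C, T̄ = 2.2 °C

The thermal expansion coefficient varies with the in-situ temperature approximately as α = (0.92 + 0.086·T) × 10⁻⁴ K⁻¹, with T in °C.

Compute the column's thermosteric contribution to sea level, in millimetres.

about 223 mm

Layer 1: α = (0.92 + 0.086×26)×10⁻⁴ = 3.156×10⁻⁴ K⁻¹
Layer 2: α = (0.92 + 0.086×16)×10⁻⁴ = 2.296×10⁻⁴ K⁻¹
Layer 3: α = (0.92 + 0.086×9.5)×10⁻⁴ = 1.737×10⁻⁴ K⁻¹
Layer 4: α = (0.92 + 0.086×2.2)×10⁻⁴ = 1.1092×10⁻⁴ K⁻¹
93 × 3.156×10⁻⁴ × 1.1 = 0.03228588 m
Layer 2: 2.296×10⁻⁴ × 0.64 × 690 = 0.10139136 m
783–1143 m: 360 × 1.737×10⁻⁴ × 0.44 = 0.02751408 m
Layer 4: 1.1092×10⁻⁴ × 1400 × 0.4 = 0.0621152 m
Δh = 0.03228588 + 0.10139136 + 0.02751408 + 0.0621152 = 0.22330652 m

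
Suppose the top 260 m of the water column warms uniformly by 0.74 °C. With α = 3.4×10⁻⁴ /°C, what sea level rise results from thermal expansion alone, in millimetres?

Δh = αΔT·H = 3.4×10⁻⁴ × 0.74 × 260 = 0.065416 m

about 65 mm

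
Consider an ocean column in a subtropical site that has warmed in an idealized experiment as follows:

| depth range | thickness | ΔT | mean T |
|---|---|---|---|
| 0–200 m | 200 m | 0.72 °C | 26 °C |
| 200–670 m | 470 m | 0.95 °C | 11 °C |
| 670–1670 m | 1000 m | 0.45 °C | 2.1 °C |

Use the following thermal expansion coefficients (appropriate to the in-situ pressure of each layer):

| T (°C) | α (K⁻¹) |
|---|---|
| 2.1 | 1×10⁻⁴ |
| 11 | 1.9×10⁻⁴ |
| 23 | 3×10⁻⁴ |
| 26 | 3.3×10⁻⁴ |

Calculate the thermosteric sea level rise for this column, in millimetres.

Layer 1 at 26 °C → α = 3.3×10⁻⁴ K⁻¹
Layer 2 at 11 °C → α = 1.9×10⁻⁴ K⁻¹
Layer 3 at 2.1 °C → α = 1×10⁻⁴ K⁻¹
3.3×10⁻⁴ × 200 × 0.72 = 0.04752 m
Layer 2: 470 × 1.9×10⁻⁴ × 0.95 = 0.084835 m
670–1670 m: 1000 × 1×10⁻⁴ × 0.45 = 0.04500 m
Δh = 0.04752 + 0.084835 + 0.04500 = 0.177355 m

about 180 mm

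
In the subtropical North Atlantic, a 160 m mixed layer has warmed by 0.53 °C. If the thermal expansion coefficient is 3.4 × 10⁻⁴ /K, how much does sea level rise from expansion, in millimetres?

Δh = αΔT·H = 3.4×10⁻⁴ × 0.53 × 160 = 0.028832 m

28.8 mm of thermosteric rise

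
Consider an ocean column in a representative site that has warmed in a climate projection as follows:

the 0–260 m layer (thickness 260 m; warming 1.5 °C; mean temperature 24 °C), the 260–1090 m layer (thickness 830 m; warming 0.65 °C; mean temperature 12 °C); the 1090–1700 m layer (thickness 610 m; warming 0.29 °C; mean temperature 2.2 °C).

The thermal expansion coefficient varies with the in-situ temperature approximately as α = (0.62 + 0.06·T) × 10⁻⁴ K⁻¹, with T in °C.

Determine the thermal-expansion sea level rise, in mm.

Layer 1: α = (0.62 + 0.06×24)×10⁻⁴ = 2.06×10⁻⁴ K⁻¹
Layer 2: α = (0.62 + 0.06×12)×10⁻⁴ = 1.34×10⁻⁴ K⁻¹
Layer 3: α = (0.62 + 0.06×2.2)×10⁻⁴ = 0.752×10⁻⁴ K⁻¹
0–260 m: 1.5 × 2.06×10⁻⁴ × 260 = 0.08034 m
260–1090 m: 0.65 × 1.34×10⁻⁴ × 830 = 0.072293 m
0.752×10⁻⁴ × 0.29 × 610 = 0.01330288 m
Δh = 0.08034 + 0.072293 + 0.01330288 = 0.16593588 m

Δh = 170 mm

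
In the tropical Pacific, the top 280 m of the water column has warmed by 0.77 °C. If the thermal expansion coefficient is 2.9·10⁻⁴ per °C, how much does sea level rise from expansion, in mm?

Δh = αΔT·H = 2.9×10⁻⁴ × 0.77 × 280 = 0.062524 m

Δh = 62.5 mm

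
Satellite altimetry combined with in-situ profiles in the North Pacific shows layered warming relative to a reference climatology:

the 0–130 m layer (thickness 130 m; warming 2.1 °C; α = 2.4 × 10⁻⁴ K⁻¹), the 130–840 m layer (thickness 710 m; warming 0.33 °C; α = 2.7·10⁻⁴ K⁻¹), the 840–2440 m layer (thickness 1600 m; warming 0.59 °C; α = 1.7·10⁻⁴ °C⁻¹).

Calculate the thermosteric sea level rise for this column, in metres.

about 0.289 m

Layer 1: 2.1 × 2.4×10⁻⁴ × 130 = 0.06552 m
130–840 m: 2.7×10⁻⁴ × 0.33 × 710 = 0.063261 m
1600 × 0.59 × 1.7×10⁻⁴ = 0.16048 m
Δh = 0.06552 + 0.063261 + 0.16048 = 0.289261 m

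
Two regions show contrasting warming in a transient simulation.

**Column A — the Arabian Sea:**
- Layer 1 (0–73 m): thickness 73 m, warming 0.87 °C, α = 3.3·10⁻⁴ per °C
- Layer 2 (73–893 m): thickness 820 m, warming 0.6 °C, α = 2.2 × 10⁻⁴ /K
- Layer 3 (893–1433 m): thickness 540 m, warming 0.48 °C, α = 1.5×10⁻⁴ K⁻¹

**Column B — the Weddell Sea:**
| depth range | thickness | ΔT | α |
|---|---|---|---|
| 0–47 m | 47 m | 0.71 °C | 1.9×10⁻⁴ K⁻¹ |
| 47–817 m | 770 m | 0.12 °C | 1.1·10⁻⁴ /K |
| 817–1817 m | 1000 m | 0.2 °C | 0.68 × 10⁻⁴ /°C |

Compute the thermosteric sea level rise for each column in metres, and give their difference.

A: 0.17 m; B: 0.030 m; difference 0.14 m

A 73 × 3.3×10⁻⁴ × 0.87 = 0.0209583 m
A 820 × 2.2×10⁻⁴ × 0.6 = 0.10824 m
A 540 × 1.5×10⁻⁴ × 0.48 = 0.03888 m
A total: 0.1680783 m
B 0–47 m: 1.9×10⁻⁴ × 0.71 × 47 = 0.0063403 m
B 47–817 m: 0.12 × 770 × 1.1×10⁻⁴ = 0.010164 m
B 0.2 × 0.68×10⁻⁴ × 1000 = 0.01360 m
B total: 0.0301043 m
Difference: 0.1680783 − 0.0301043 = 0.137974 m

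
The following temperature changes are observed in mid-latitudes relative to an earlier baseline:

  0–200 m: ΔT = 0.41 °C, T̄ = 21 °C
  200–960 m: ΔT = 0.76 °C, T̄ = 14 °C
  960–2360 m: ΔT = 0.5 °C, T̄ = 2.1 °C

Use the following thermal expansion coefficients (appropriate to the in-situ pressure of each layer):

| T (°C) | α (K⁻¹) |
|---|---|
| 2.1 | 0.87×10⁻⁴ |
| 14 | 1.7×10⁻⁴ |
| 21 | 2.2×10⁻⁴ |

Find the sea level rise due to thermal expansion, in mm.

177 mm

Layer 1 at 21 °C → α = 2.2×10⁻⁴ K⁻¹
Layer 2 at 14 °C → α = 1.7×10⁻⁴ K⁻¹
Layer 3 at 2.1 °C → α = 0.87×10⁻⁴ K⁻¹
2.2×10⁻⁴ × 200 × 0.41 = 0.01804 m
200–960 m: 0.76 × 1.7×10⁻⁴ × 760 = 0.098192 m
0.87×10⁻⁴ × 1400 × 0.5 = 0.06090 m
Δh = 0.01804 + 0.098192 + 0.06090 = 0.177132 m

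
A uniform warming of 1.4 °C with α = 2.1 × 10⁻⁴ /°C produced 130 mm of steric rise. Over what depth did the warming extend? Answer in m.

H ≈ 442 m

H = Δh/(αΔT) = 0.13 / (2.1×10⁻⁴ × 1.4) ≈ 442.2 m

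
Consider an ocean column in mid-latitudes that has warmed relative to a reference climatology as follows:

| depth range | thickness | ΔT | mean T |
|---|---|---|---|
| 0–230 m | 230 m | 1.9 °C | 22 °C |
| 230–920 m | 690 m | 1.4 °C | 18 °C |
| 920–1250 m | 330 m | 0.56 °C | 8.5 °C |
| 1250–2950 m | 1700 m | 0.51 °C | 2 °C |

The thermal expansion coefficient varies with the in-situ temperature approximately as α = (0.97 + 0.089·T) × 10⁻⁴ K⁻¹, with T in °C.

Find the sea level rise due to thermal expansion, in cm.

Layer 1: α = (0.97 + 0.089×22)×10⁻⁴ = 2.928×10⁻⁴ K⁻¹
Layer 2: α = (0.97 + 0.089×18)×10⁻⁴ = 2.572×10⁻⁴ K⁻¹
Layer 3: α = (0.97 + 0.089×8.5)×10⁻⁴ = 1.7265×10⁻⁴ K⁻¹
Layer 4: α = (0.97 + 0.089×2)×10⁻⁴ = 1.148×10⁻⁴ K⁻¹
Layer 1: 2.928×10⁻⁴ × 1.9 × 230 = 0.1279536 m
2.572×10⁻⁴ × 690 × 1.4 = 0.2484552 m
920–1250 m: 0.56 × 330 × 1.7265×10⁻⁴ = 0.03190572 m
1700 × 1.148×10⁻⁴ × 0.51 = 0.0995316 m
Δh = 0.1279536 + 0.2484552 + 0.03190572 + 0.0995316 = 0.50784612 m

Δh ≈ 50.8 cm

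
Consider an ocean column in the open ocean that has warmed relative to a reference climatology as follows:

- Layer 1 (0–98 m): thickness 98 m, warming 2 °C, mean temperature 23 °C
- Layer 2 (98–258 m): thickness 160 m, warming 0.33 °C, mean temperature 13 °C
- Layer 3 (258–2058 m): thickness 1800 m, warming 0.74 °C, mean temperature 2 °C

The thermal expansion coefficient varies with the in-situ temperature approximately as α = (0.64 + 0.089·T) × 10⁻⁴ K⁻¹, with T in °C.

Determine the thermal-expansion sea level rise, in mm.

171 mm of thermosteric rise

Layer 1: α = (0.64 + 0.089×23)×10⁻⁴ = 2.687×10⁻⁴ K⁻¹
Layer 2: α = (0.64 + 0.089×13)×10⁻⁴ = 1.797×10⁻⁴ K⁻¹
Layer 3: α = (0.64 + 0.089×2)×10⁻⁴ = 0.818×10⁻⁴ K⁻¹
0–98 m: 98 × 2.687×10⁻⁴ × 2 = 0.0526652 m
Layer 2: 160 × 0.33 × 1.797×10⁻⁴ = 0.00948816 m
Layer 3: 0.818×10⁻⁴ × 0.74 × 1800 = 0.1089576 m
Δh = 0.0526652 + 0.00948816 + 0.1089576 = 0.17111096 m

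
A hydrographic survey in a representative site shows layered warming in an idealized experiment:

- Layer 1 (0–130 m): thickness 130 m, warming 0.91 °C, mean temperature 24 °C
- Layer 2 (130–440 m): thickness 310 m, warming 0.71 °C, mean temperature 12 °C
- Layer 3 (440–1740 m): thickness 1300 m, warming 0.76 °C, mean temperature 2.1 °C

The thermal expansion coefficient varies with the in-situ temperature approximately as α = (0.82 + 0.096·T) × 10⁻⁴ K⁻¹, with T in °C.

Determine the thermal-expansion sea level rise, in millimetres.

Layer 1: α = (0.82 + 0.096×24)×10⁻⁴ = 3.124×10⁻⁴ K⁻¹
Layer 2: α = (0.82 + 0.096×12)×10⁻⁴ = 1.972×10⁻⁴ K⁻¹
Layer 3: α = (0.82 + 0.096×2.1)×10⁻⁴ = 1.0216×10⁻⁴ K⁻¹
0.91 × 3.124×10⁻⁴ × 130 = 0.03695692 m
Layer 2: 0.71 × 310 × 1.972×10⁻⁴ = 0.04340372 m
440–1740 m: 1300 × 0.76 × 1.0216×10⁻⁴ = 0.10093408 m
Δh = 0.03695692 + 0.04340372 + 0.10093408 = 0.18129472 m ≈ 181 mm

181 mm of thermosteric rise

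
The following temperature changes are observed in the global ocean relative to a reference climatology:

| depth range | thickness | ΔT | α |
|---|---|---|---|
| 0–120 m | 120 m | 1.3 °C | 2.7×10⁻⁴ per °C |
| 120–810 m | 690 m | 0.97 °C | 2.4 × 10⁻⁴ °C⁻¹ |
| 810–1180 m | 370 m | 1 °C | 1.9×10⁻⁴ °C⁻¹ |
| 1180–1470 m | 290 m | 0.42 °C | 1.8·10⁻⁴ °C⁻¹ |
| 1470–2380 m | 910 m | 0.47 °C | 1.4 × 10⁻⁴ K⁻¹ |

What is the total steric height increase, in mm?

350 mm

2.7×10⁻⁴ × 1.3 × 120 = 0.04212 m
120–810 m: 0.97 × 690 × 2.4×10⁻⁴ = 0.160632 m
810–1180 m: 370 × 1.9×10⁻⁴ × 1 = 0.07030 m
1.8×10⁻⁴ × 0.42 × 290 = 0.021924 m
0.47 × 910 × 1.4×10⁻⁴ = 0.059878 m
Δh = 0.04212 + 0.160632 + 0.07030 + 0.021924 + 0.059878 = 0.354854 m ≈ 350 mm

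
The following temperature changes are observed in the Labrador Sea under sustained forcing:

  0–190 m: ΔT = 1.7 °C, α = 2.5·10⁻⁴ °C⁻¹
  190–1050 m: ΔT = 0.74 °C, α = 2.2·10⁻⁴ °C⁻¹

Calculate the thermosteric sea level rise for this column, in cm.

2.5×10⁻⁴ × 1.7 × 190 = 0.08075 m
190–1050 m: 2.2×10⁻⁴ × 0.74 × 860 = 0.140008 m
Δh = 0.08075 + 0.140008 = 0.220758 m

22 cm of thermosteric rise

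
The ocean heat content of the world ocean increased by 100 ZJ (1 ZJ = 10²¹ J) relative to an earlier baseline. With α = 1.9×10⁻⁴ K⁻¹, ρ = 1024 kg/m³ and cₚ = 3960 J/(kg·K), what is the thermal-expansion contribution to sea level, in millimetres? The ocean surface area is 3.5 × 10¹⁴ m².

about 13.4 mm

Per unit area: Q = 100×10²¹ / (3.5×10¹⁴) ≈ 2.857×10⁸ J/m²
Δh = αQ/(ρcₚ) = 1.9×10⁻⁴ × 2.857×10⁸ / (1024 × 3960) ≈ 0.013387 m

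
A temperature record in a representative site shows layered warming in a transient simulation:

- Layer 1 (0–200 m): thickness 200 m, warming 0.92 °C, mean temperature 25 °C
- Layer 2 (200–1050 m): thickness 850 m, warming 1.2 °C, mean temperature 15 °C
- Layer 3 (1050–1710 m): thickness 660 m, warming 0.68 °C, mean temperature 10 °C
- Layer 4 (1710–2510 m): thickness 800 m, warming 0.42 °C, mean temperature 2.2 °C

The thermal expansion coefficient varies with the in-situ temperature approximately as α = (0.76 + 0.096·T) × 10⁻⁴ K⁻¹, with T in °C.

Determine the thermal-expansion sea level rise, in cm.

39 cm

Layer 1: α = (0.76 + 0.096×25)×10⁻⁴ = 3.16×10⁻⁴ K⁻¹
Layer 2: α = (0.76 + 0.096×15)×10⁻⁴ = 2.2×10⁻⁴ K⁻¹
Layer 3: α = (0.76 + 0.096×10)×10⁻⁴ = 1.72×10⁻⁴ K⁻¹
Layer 4: α = (0.76 + 0.096×2.2)×10⁻⁴ = 0.9712×10⁻⁴ K⁻¹
3.16×10⁻⁴ × 200 × 0.92 = 0.058144 m
Layer 2: 1.2 × 2.2×10⁻⁴ × 850 = 0.22440 m
Layer 3: 1.72×10⁻⁴ × 660 × 0.68 = 0.0771936 m
0.42 × 0.9712×10⁻⁴ × 800 = 0.03263232 m
Δh = 0.058144 + 0.22440 + 0.0771936 + 0.03263232 = 0.39236992 m ≈ 39 cm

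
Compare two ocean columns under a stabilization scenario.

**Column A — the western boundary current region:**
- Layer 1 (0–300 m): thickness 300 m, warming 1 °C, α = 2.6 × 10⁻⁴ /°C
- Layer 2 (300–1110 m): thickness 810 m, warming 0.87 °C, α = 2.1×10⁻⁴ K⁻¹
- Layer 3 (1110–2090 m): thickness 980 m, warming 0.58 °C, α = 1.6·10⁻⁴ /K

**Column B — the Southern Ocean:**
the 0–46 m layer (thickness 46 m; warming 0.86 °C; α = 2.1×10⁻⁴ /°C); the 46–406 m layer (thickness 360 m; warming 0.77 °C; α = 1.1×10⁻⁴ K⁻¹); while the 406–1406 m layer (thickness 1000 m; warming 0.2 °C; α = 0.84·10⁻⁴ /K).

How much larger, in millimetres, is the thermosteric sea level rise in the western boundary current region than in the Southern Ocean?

A Layer 1: 1 × 2.6×10⁻⁴ × 300 = 0.07800 m
A Layer 2: 2.1×10⁻⁴ × 810 × 0.87 = 0.147987 m
A 1.6×10⁻⁴ × 0.58 × 980 = 0.090944 m
A total: 0.316931 m
B 2.1×10⁻⁴ × 0.86 × 46 = 0.0083076 m
B 46–406 m: 0.77 × 360 × 1.1×10⁻⁴ = 0.030492 m
B Layer 3: 0.2 × 1000 × 0.84×10⁻⁴ = 0.01680 m
B total: 0.0555996 m
Difference: 0.316931 − 0.0555996 = 0.2613314 m

260 mm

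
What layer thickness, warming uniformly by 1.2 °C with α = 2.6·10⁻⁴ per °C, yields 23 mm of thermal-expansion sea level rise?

H = Δh/(αΔT) = 0.023 / (2.6×10⁻⁴ × 1.2) ≈ 73.72 m

about 73.7 m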